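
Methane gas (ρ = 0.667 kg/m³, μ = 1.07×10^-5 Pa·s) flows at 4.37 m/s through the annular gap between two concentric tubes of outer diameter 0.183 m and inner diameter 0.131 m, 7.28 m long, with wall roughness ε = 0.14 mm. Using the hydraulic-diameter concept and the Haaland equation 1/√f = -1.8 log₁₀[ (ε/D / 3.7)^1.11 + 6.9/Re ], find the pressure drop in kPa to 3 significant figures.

ΔP ≈ 0.0289 kPa

Hydraulic diameter D_h = 4A/P = D_o - D_i = 0.183 - 0.131 = 0.052 m.
Re = ρVD_h/μ = 0.667·4.37·0.052/1.07e-05 = 1.417e+04.
ε/D_h = 0.00014/0.052 = 0.00269; Haaland gives 1/√f = -1.8 log₁₀[0.000329+0.000487] = 5.559, so f = 0.03236.
ΔP = f(L/D_h)(ρV²/2) = 0.03236·7.28/0.052·6.369 = 28.85 Pa.
ΔP = 0.0289 kPa.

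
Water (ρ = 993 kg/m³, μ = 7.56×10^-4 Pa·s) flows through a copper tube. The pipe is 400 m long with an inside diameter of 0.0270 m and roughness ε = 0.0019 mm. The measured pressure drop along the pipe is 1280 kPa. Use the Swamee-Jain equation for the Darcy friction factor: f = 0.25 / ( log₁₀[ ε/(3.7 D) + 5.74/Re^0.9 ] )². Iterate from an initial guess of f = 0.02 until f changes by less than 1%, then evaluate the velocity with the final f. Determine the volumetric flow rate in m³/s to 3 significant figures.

Rearranging Darcy-Weisbach: V = √(2·ΔP·D/(f·L·ρ)). With ε/D = 1.9e-06/0.027 = 7.04e-05, iterate starting from f = 0.02:
  f = 0.02 → V = √(2·1.28e+06·0.027/(0.02·400·993)) = 2.95 m/s; Re = ρVD/μ = 1.046e+05; f → 0.01813
  f = 0.01813 → V = 3.098 m/s; Re = 1.099e+05; f → 0.01796
Converged (Δf/f < 1%). With the final f = 0.01796: V = √(2·1.28e+06·0.027/(0.01796·400·993)) = 3.113 m/s.
Q = V·A = 3.113·(π/4·0.027²) = 0.001782 m³/s = 0.00178 m³/s.

Q ≈ 0.00178 m³/s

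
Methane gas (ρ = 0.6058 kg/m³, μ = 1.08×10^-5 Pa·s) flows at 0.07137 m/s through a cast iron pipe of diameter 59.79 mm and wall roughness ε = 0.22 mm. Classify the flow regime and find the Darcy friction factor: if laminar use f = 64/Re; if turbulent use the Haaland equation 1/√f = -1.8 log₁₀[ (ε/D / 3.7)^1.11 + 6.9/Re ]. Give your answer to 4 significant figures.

Re = ρVD/μ = 0.6058·0.07137·0.05979/1.08e-05 = 239.4.
Re < 2300 → laminar, so f = 64/Re = 0.2674 (roughness is irrelevant in laminar flow).

f ≈ 0.2674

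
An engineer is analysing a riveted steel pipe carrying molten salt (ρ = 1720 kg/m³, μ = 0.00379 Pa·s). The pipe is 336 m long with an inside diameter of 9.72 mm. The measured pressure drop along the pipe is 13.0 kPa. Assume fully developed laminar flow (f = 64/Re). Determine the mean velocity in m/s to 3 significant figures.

For laminar flow, f = 64/Re with Re = ρVD/μ, so Darcy-Weisbach reduces to ΔP = 32μLV/D². Solving for V: V = ΔP·D²/(32μL) = 1.3e+04·(0.00972)²/(32·0.00379·336) = 0.03014 m/s.
Check: Re = ρVD/μ = 1720·0.03014·0.00972/0.00379 = 133 < 2300, so the laminar assumption holds.

V ≈ 0.0301 m/s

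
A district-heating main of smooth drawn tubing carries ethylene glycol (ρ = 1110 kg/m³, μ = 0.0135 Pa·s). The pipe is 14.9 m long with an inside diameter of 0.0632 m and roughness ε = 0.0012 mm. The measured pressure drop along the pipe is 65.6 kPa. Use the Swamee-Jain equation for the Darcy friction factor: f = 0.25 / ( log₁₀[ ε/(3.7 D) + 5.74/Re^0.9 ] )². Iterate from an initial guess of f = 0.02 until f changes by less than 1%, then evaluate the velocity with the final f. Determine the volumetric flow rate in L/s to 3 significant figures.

Rearranging Darcy-Weisbach: V = √(2·ΔP·D/(f·L·ρ)). With ε/D = 1.2e-06/0.0632 = 1.9e-05, iterate starting from f = 0.02:
  f = 0.02 → V = √(2·6.56e+04·0.0632/(0.02·14.9·1110)) = 5.007 m/s; Re = ρVD/μ = 2.602e+04; f → 0.02424
  f = 0.02424 → V = 4.547 m/s; Re = 2.363e+04; f → 0.02482
  f = 0.02482 → V = 4.495 m/s; Re = 2.336e+04; f → 0.02489
Converged (Δf/f < 1%). With the final f = 0.02489: V = √(2·6.56e+04·0.0632/(0.02489·14.9·1110)) = 4.488 m/s.
Q = V·A = 4.488·(π/4·0.0632²) = 0.01408 m³/s = 14.1 L/s.

Q ≈ 14.1 L/s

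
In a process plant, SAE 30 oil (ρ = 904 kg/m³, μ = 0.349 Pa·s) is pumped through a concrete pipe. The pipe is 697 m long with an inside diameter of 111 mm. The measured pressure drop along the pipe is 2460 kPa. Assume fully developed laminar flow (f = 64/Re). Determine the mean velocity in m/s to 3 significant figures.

For laminar flow, f = 64/Re with Re = ρVD/μ, so Darcy-Weisbach reduces to ΔP = 32μLV/D². Solving for V: V = ΔP·D²/(32μL) = 2.46e+06·(0.111)²/(32·0.349·697) = 3.894 m/s.
Check: Re = ρVD/μ = 904·3.894·0.111/0.349 = 1120 < 2300, so the laminar assumption holds.

V ≈ 3.89 m/s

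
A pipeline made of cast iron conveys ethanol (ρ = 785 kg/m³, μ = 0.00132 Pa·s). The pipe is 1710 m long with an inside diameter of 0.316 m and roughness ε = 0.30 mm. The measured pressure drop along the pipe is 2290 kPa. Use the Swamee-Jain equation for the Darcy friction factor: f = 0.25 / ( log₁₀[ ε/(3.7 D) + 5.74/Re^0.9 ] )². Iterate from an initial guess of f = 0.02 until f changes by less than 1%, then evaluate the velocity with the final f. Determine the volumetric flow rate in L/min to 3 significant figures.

Rearranging Darcy-Weisbach: V = √(2·ΔP·D/(f·L·ρ)). With ε/D = 0.0003/0.316 = 0.000949, iterate starting from f = 0.02:
  f = 0.02 → V = √(2·2.29e+06·0.316/(0.02·1710·785)) = 7.342 m/s; Re = ρVD/μ = 1.38e+06; f → 0.0197
  f = 0.0197 → V = 7.399 m/s; Re = 1.39e+06; f → 0.01969
Converged (Δf/f < 1%). With the final f = 0.01969: V = √(2·2.29e+06·0.316/(0.01969·1710·785)) = 7.399 m/s.
Q = V·A = 7.399·(π/4·0.316²) = 0.5803 m³/s = 34800 L/min.

Q ≈ 34800 L/min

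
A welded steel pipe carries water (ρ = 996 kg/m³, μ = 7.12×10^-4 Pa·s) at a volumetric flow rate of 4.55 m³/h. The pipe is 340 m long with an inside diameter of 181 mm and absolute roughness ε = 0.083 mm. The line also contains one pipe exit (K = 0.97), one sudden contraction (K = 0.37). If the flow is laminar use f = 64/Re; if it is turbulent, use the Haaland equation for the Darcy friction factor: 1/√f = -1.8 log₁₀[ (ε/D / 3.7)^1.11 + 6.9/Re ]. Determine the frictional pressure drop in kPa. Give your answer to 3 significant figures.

ΔP ≈ 0.0687 kPa

Q = 4.55 m³/h = 4.55/3600 = 0.001264 m³/s.
Cross-sectional area A = πD²/4 = π(0.181)²/4 = 0.02573 m²; mean velocity V = Q/A = 0.001264/0.02573 = 0.04912 m/s.
Reynolds number Re = ρVD/μ = 996 · 0.04912 · 0.181 / 0.000712 = 1.244e+04.
Re > 4000 → turbulent. Relative roughness ε/D = 8.3e-05/0.181 = 0.000459. Haaland: 1/√f = -1.8 log₁₀[(0.000459/3.7)^1.11 + 6.9/1.244e+04] = -1.8 log₁₀[4.61e-05 + 0.000555] = 5.798, so f = 0.02974.
Total minor-loss coefficient ΣK = 1·0.97 + 1·0.37 = 1.34.
ΔP = [f·L/D + ΣK]·(ρV²/2) = [0.02974·340/0.181 + 1.34]·(996·0.04912²/2) = [55.87 + 1.34]·1.202 = 68.75 Pa.
ΔP = 68.75 Pa = 0.0687 kPa.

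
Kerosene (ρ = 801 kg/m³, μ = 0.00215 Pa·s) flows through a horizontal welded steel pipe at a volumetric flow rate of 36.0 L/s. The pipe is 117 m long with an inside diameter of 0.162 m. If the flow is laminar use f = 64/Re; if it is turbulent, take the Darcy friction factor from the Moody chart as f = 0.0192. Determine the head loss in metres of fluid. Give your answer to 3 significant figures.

Q = 36.0 L/s = 36.0/1000 = 0.036 m³/s.
Cross-sectional area A = πD²/4 = π(0.162)²/4 = 0.02061 m²; mean velocity V = Q/A = 0.036/0.02061 = 1.747 m/s.
Reynolds number Re = ρVD/μ = 801 · 1.747 · 0.162 / 0.00215 = 1.054e+05.
Re > 4000 → turbulent; use the Moody-chart value f = 0.0192.
Darcy-Weisbach: ΔP = f(L/D)(ρV²/2) = 0.0192·(117/0.162)·(801·1.747²/2) = 0.0192·722.2·1222 = 1.694e+04 Pa.
Head loss h_f = ΔP/(ρg) = 1.694e+04/(801·9.81) = 2.16 m.

h_f ≈ 2.16 m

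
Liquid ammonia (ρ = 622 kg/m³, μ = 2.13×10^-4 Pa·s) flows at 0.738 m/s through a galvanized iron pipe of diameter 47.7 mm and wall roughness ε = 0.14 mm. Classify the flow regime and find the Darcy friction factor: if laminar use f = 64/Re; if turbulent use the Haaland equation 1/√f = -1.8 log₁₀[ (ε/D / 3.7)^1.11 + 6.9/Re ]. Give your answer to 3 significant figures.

f ≈ 0.0272

Re = ρVD/μ = 622·0.738·0.0477/0.000213 = 1.028e+05.
Re > 4000 → turbulent. ε/D = 0.00014/0.0477 = 0.00294; Haaland: 1/√f = -1.8 log₁₀[0.000362 + 6.71e-05] = 6.062, so f = 0.02721.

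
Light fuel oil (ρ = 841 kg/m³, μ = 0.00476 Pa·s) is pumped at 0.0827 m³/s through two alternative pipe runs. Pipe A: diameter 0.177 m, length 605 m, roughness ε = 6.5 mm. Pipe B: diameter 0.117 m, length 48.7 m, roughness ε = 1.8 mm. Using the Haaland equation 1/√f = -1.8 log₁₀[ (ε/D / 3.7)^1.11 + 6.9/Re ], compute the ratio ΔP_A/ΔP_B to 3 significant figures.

Pipe A: V = Q/A = 0.0827/0.02461 = 3.361 m/s; Re = 1.051e+05; ε/D = 0.0367; Haaland → f = 0.06269; ΔP_A = f(L/D)(ρV²/2) = 1.018e+06 Pa.
Pipe B: V = Q/A = 0.0827/0.01075 = 7.692 m/s; Re = 1.59e+05; ε/D = 0.0154; Haaland → f = 0.04446; ΔP_B = f(L/D)(ρV²/2) = 4.604e+05 Pa.
ΔP_A/ΔP_B = 1.018e+06/4.604e+05 = 2.21.

ΔP_A/ΔP_B ≈ 2.21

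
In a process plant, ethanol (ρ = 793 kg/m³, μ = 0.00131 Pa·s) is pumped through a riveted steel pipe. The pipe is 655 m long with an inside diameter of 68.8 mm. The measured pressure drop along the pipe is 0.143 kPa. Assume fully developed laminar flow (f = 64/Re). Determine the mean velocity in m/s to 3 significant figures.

V ≈ 0.0247 m/s

For laminar flow, f = 64/Re with Re = ρVD/μ, so Darcy-Weisbach reduces to ΔP = 32μLV/D². Solving for V: V = ΔP·D²/(32μL) = 143·(0.0688)²/(32·0.00131·655) = 0.02465 m/s.
Check: Re = ρVD/μ = 793·0.02465·0.0688/0.00131 = 1027 < 2300, so the laminar assumption holds.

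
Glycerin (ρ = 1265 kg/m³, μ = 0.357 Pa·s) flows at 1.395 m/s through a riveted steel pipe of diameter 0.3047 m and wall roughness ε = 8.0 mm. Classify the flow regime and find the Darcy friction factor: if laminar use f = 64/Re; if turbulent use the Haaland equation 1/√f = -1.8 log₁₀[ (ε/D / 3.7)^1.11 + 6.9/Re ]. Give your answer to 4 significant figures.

f ≈ 0.04249

Re = ρVD/μ = 1265·1.395·0.3047/0.357 = 1506.
Re < 2300 → laminar, so f = 64/Re = 0.04249 (roughness is irrelevant in laminar flow).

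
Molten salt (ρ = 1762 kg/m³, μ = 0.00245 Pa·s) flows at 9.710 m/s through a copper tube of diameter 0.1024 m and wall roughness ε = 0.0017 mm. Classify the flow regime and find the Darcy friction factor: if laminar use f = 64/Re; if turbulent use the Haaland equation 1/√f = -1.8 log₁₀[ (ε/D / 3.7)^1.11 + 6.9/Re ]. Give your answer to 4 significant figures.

f ≈ 0.01251

Re = ρVD/μ = 1762·9.71·0.1024/0.00245 = 7.151e+05.
Re > 4000 → turbulent. ε/D = 1.7e-06/0.1024 = 1.66e-05; Haaland: 1/√f = -1.8 log₁₀[1.16e-06 + 9.65e-06] = 8.939, so f = 0.01251.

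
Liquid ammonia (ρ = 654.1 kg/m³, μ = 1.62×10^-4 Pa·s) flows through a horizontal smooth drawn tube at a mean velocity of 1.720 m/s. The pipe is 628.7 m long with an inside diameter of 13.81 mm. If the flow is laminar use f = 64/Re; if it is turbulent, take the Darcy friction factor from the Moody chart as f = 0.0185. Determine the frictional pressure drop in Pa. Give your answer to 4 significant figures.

ΔP ≈ 814900 Pa

Reynolds number Re = ρVD/μ = 654.1 · 1.72 · 0.01381 / 0.000162 = 9.591e+04.
Re > 4000 → turbulent; use the Moody-chart value f = 0.0185.
Darcy-Weisbach: ΔP = f(L/D)(ρV²/2) = 0.0185·(628.7/0.01381)·(654.1·1.72²/2) = 0.0185·4.552e+04·967.5 = 8.149e+05 Pa.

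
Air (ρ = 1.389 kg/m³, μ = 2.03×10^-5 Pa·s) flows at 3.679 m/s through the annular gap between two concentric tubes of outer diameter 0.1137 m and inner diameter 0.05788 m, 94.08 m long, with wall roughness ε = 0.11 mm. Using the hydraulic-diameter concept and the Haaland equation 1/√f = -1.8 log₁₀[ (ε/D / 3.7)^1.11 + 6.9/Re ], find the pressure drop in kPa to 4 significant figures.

ΔP ≈ 0.4958 kPa

Hydraulic diameter D_h = 4A/P = D_o - D_i = 0.1137 - 0.05788 = 0.05582 m.
Re = ρVD_h/μ = 1.389·3.679·0.05582/2.03e-05 = 1.405e+04.
ε/D_h = 0.00011/0.05582 = 0.00197; Haaland gives 1/√f = -1.8 log₁₀[0.000232+0.000491] = 5.653, so f = 0.03129.
ΔP = f(L/D_h)(ρV²/2) = 0.03129·94.08/0.05582·9.4 = 495.8 Pa.
ΔP = 0.4958 kPa.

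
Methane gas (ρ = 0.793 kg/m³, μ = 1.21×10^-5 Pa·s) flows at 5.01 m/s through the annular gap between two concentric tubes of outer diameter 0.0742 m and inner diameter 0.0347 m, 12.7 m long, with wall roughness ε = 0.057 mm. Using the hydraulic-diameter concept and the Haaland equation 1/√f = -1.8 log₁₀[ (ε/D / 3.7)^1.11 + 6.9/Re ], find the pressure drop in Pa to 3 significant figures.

ΔP ≈ 99.1 Pa

Hydraulic diameter D_h = 4A/P = D_o - D_i = 0.0742 - 0.0347 = 0.0395 m.
Re = ρVD_h/μ = 0.793·5.01·0.0395/1.21e-05 = 1.297e+04.
ε/D_h = 5.7e-05/0.0395 = 0.00144; Haaland gives 1/√f = -1.8 log₁₀[0.000164+0.000532] = 5.683, so f = 0.03097.
ΔP = f(L/D_h)(ρV²/2) = 0.03097·12.7/0.0395·9.952 = 99.08 Pa.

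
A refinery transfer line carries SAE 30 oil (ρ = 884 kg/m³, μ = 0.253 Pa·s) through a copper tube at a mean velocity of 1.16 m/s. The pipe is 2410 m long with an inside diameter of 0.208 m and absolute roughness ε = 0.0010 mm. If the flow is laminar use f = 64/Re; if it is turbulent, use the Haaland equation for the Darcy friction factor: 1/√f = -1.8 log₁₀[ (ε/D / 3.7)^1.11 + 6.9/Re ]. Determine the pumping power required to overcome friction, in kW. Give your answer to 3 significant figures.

P ≈ 20.6 kW

Reynolds number Re = ρVD/μ = 884 · 1.16 · 0.208 / 0.253 = 843.
Re < 2300 → laminar flow, so f = 64/Re = 64/843 = 0.07591 (the turbulent correlation is not needed).
Darcy-Weisbach: ΔP = f(L/D)(ρV²/2) = 0.07591·(2410/0.208)·(884·1.16²/2) = 0.07591·1.159e+04·594.8 = 5.231e+05 Pa.
Q = V·A = 1.16·0.03398 = 0.03942 m³/s.
Pumping power P = QΔP = 0.03942·5.231e+05 = 20620 W = 20.6 kW.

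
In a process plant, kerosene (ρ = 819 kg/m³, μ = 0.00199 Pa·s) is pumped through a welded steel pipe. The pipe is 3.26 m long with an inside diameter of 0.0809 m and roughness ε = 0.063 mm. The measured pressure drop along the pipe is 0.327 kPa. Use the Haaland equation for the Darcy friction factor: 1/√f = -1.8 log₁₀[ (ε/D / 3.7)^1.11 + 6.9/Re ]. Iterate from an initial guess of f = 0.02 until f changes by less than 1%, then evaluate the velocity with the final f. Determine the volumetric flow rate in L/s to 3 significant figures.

Q ≈ 4.56 L/s

Rearranging Darcy-Weisbach: V = √(2·ΔP·D/(f·L·ρ)). With ε/D = 6.3e-05/0.0809 = 0.000779, iterate starting from f = 0.02:
  f = 0.02 → V = √(2·327·0.0809/(0.02·3.26·819)) = 0.9954 m/s; Re = ρVD/μ = 3.314e+04; f → 0.02469
  f = 0.02469 → V = 0.896 m/s; Re = 2.983e+04; f → 0.02516
  f = 0.02516 → V = 0.8875 m/s; Re = 2.955e+04; f → 0.0252
Converged (Δf/f < 1%). With the final f = 0.0252: V = √(2·327·0.0809/(0.0252·3.26·819)) = 0.8868 m/s.
Q = V·A = 0.8868·(π/4·0.0809²) = 0.004558 m³/s = 4.56 L/s.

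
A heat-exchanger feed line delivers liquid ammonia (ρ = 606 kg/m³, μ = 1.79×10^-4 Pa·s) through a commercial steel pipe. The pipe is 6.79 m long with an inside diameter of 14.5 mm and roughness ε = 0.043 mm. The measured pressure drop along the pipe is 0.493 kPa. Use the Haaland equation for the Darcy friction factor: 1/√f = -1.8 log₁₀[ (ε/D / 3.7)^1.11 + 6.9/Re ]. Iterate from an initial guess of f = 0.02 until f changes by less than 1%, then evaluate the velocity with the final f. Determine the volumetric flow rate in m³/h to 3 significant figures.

Rearranging Darcy-Weisbach: V = √(2·ΔP·D/(f·L·ρ)). With ε/D = 4.3e-05/0.0145 = 0.00297, iterate starting from f = 0.02:
  f = 0.02 → V = √(2·493·0.0145/(0.02·6.79·606)) = 0.4168 m/s; Re = ρVD/μ = 2.046e+04; f → 0.03105
  f = 0.03105 → V = 0.3345 m/s; Re = 1.642e+04; f → 0.03202
  f = 0.03202 → V = 0.3294 m/s; Re = 1.617e+04; f → 0.0321
Converged (Δf/f < 1%). With the final f = 0.0321: V = √(2·493·0.0145/(0.0321·6.79·606)) = 0.329 m/s.
Q = V·A = 0.329·(π/4·0.0145²) = 5.433e-05 m³/s = 0.196 m³/h.

Q ≈ 0.196 m³/h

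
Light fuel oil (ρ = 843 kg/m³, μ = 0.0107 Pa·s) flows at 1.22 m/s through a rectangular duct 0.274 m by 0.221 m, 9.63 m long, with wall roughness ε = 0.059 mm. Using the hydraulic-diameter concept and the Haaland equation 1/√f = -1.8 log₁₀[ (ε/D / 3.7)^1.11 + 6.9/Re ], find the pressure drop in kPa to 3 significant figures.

ΔP ≈ 0.622 kPa

Hydraulic diameter D_h = 4A/P = 4·(0.274·0.221)/(2·(0.274+0.221)) = 0.2422/0.99 = 0.2447 m.
Re = ρVD_h/μ = 843·1.22·0.2447/0.0107 = 2.352e+04.
ε/D_h = 5.9e-05/0.2447 = 0.000241; Haaland gives 1/√f = -1.8 log₁₀[2.26e-05+0.000293] = 6.301, so f = 0.02519.
ΔP = f(L/D_h)(ρV²/2) = 0.02519·9.63/0.2447·627.4 = 622 Pa.
ΔP = 0.622 kPa.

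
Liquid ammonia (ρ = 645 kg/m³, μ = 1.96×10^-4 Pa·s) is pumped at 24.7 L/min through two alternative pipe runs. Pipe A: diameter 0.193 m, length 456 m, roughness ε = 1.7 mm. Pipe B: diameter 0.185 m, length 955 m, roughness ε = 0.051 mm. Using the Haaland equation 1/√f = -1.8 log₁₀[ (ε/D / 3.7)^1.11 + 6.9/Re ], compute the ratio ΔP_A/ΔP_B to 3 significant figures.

ΔP_A/ΔP_B ≈ 0.515

Pipe A: V = Q/A = 0.0004117/0.02926 = 0.01407 m/s; Re = 8937; ε/D = 0.00881; Haaland → f = 0.04235; ΔP_A = f(L/D)(ρV²/2) = 6.39 Pa.
Pipe B: V = Q/A = 0.0004117/0.02688 = 0.01531 m/s; Re = 9324; ε/D = 0.000276; Haaland → f = 0.0318; ΔP_B = f(L/D)(ρV²/2) = 12.42 Pa.
ΔP_A/ΔP_B = 6.39/12.42 = 0.515.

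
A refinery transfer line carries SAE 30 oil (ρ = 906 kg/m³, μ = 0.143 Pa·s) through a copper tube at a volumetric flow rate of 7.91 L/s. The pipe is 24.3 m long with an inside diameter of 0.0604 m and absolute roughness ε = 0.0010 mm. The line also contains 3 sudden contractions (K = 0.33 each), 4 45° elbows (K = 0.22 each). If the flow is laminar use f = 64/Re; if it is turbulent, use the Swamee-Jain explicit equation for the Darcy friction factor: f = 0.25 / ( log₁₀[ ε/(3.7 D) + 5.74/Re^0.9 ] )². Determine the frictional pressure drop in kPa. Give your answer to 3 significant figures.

Q = 7.91 L/s = 7.91/1000 = 0.00791 m³/s.
Cross-sectional area A = πD²/4 = π(0.0604)²/4 = 0.002865 m²; mean velocity V = Q/A = 0.00791/0.002865 = 2.761 m/s.
Reynolds number Re = ρVD/μ = 906 · 2.761 · 0.0604 / 0.143 = 1056.
Re < 2300 → laminar flow, so f = 64/Re = 64/1056 = 0.06058 (the turbulent correlation is not needed).
Total minor-loss coefficient ΣK = 3·0.33 + 4·0.22 = 1.87.
ΔP = [f·L/D + ΣK]·(ρV²/2) = [0.06058·24.3/0.0604 + 1.87]·(906·2.761²/2) = [24.37 + 1.87]·3452 = 9.06e+04 Pa.
ΔP = 9.06e+04 Pa = 90.6 kPa.

ΔP ≈ 90.6 kPa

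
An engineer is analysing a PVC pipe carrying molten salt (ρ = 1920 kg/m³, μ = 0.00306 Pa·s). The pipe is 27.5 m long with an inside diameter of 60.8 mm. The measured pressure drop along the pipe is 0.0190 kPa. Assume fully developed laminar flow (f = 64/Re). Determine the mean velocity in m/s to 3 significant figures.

For laminar flow, f = 64/Re with Re = ρVD/μ, so Darcy-Weisbach reduces to ΔP = 32μLV/D². Solving for V: V = ΔP·D²/(32μL) = 19·(0.0608)²/(32·0.00306·27.5) = 0.02608 m/s.
Check: Re = ρVD/μ = 1920·0.02608·0.0608/0.00306 = 995 < 2300, so the laminar assumption holds.

V ≈ 0.0261 m/s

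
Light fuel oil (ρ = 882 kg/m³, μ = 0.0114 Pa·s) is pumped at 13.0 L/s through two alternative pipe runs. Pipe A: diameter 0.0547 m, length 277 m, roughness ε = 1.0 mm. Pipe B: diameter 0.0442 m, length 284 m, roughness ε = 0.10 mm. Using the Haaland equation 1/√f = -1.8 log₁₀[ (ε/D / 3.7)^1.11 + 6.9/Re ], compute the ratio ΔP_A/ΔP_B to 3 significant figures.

Pipe A: V = Q/A = 0.013/0.00235 = 5.532 m/s; Re = 2.341e+04; ε/D = 0.0183; Haaland → f = 0.04877; ΔP_A = f(L/D)(ρV²/2) = 3.333e+06 Pa.
Pipe B: V = Q/A = 0.013/0.001534 = 8.472 m/s; Re = 2.897e+04; ε/D = 0.00226; Haaland → f = 0.02846; ΔP_B = f(L/D)(ρV²/2) = 5.789e+06 Pa.
ΔP_A/ΔP_B = 3.333e+06/5.789e+06 = 0.576.

ΔP_A/ΔP_B ≈ 0.576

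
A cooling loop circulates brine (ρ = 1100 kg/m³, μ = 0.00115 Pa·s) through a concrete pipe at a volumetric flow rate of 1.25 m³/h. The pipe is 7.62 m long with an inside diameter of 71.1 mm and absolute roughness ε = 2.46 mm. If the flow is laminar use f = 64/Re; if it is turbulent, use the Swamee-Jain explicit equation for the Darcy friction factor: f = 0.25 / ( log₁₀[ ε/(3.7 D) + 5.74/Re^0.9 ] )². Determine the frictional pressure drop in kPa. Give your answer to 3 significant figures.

ΔP ≈ 0.0301 kPa

Q = 1.25 m³/h = 1.25/3600 = 0.0003472 m³/s.
Cross-sectional area A = πD²/4 = π(0.0711)²/4 = 0.00397 m²; mean velocity V = Q/A = 0.0003472/0.00397 = 0.08745 m/s.
Reynolds number Re = ρVD/μ = 1100 · 0.08745 · 0.0711 / 0.00115 = 5948.
Re > 4000 → turbulent. Relative roughness ε/D = 0.00246/0.0711 = 0.0346. Swamee-Jain: f = 0.25/(log₁₀[0.0346/3.7 + 5.74/5948^0.9])² = 0.25/(log₁₀[0.00935 + 0.0023])² = 0.25/(-1.934)² = 0.06687.
Darcy-Weisbach: ΔP = f(L/D)(ρV²/2) = 0.06687·(7.62/0.0711)·(1100·0.08745²/2) = 0.06687·107.2·4.206 = 30.15 Pa.
ΔP = 30.15 Pa = 0.0301 kPa.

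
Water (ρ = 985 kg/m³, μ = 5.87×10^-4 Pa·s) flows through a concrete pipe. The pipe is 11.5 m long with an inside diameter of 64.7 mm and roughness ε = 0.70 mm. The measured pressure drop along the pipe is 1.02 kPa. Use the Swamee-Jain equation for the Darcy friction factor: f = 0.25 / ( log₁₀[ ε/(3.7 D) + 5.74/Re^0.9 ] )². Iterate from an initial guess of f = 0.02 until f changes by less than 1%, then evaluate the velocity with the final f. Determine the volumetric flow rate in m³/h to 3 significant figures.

Rearranging Darcy-Weisbach: V = √(2·ΔP·D/(f·L·ρ)). With ε/D = 0.0007/0.0647 = 0.0108, iterate starting from f = 0.02:
  f = 0.02 → V = √(2·1020·0.0647/(0.02·11.5·985)) = 0.7633 m/s; Re = ρVD/μ = 8.287e+04; f → 0.0399
  f = 0.0399 → V = 0.5404 m/s; Re = 5.867e+04; f → 0.04024
Converged (Δf/f < 1%). With the final f = 0.04024: V = √(2·1020·0.0647/(0.04024·11.5·985)) = 0.5381 m/s.
Q = V·A = 0.5381·(π/4·0.0647²) = 0.001769 m³/s = 6.37 m³/h.

Q ≈ 6.37 m³/h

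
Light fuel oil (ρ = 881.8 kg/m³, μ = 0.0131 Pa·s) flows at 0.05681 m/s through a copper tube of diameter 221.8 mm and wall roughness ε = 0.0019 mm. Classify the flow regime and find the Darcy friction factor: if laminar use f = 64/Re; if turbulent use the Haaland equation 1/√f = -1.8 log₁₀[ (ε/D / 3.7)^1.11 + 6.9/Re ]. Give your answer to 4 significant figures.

f ≈ 0.07546

Re = ρVD/μ = 881.8·0.05681·0.2218/0.0131 = 848.2.
Re < 2300 → laminar, so f = 64/Re = 0.07546 (roughness is irrelevant in laminar flow).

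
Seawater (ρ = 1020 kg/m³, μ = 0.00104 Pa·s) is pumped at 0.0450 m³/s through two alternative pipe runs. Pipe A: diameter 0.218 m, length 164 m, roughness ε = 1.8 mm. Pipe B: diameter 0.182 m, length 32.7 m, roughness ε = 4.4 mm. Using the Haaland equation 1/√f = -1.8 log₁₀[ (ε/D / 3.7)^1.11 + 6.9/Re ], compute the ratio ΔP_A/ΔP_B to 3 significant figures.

Pipe A: V = Q/A = 0.045/0.03733 = 1.206 m/s; Re = 2.578e+05; ε/D = 0.00826; Haaland → f = 0.03588; ΔP_A = f(L/D)(ρV²/2) = 2.001e+04 Pa.
Pipe B: V = Q/A = 0.045/0.02602 = 1.73 m/s; Re = 3.088e+05; ε/D = 0.0242; Haaland → f = 0.05259; ΔP_B = f(L/D)(ρV²/2) = 1.442e+04 Pa.
ΔP_A/ΔP_B = 2.001e+04/1.442e+04 = 1.39.

ΔP_A/ΔP_B ≈ 1.39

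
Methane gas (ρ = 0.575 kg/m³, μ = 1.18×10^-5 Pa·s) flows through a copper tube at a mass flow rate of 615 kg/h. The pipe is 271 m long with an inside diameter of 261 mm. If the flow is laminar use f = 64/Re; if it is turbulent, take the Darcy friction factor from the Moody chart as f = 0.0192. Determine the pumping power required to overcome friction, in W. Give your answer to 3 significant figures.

P ≈ 52.5 W

ṁ = 615 kg/h = 615/3600 = 0.1708 kg/s.
A = πD²/4 = π(0.261)²/4 = 0.0535 m²; mean velocity V = ṁ/(ρA) = 0.1708/(0.575 · 0.0535) = 5.553 m/s.
Reynolds number Re = ρVD/μ = 0.575 · 5.553 · 0.261 / 1.18e-05 = 7.063e+04.
Re > 4000 → turbulent; use the Moody-chart value f = 0.0192.
Darcy-Weisbach: ΔP = f(L/D)(ρV²/2) = 0.0192·(271/0.261)·(0.575·5.553²/2) = 0.0192·1038·8.866 = 176.7 Pa.
Q = ṁ/ρ = 0.1708/0.575 = 0.2971 m³/s.
Pumping power P = QΔP = 0.2971·176.7 = 52.51 W = 52.5 W.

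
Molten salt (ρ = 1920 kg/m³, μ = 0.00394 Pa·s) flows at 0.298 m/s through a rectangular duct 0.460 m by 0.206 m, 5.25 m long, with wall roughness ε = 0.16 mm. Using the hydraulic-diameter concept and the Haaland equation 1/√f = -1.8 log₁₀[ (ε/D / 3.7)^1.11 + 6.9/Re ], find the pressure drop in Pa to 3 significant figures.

ΔP ≈ 36.5 Pa

Hydraulic diameter D_h = 4A/P = 4·(0.46·0.206)/(2·(0.46+0.206)) = 0.379/1.332 = 0.2846 m.
Re = ρVD_h/μ = 1920·0.298·0.2846/0.00394 = 4.132e+04.
ε/D_h = 0.00016/0.2846 = 0.000562; Haaland gives 1/√f = -1.8 log₁₀[5.78e-05+0.000167] = 6.567, so f = 0.02319.
ΔP = f(L/D_h)(ρV²/2) = 0.02319·5.25/0.2846·85.25 = 36.47 Pa.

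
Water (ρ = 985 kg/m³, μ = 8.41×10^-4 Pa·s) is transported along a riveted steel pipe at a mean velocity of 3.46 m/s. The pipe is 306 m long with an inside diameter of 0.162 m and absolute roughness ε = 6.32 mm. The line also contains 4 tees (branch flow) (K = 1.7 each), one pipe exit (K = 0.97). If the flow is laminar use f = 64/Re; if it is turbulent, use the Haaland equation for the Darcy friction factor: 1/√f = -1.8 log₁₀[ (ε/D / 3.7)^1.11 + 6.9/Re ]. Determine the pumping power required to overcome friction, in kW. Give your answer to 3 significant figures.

P ≈ 54.2 kW

Reynolds number Re = ρVD/μ = 985 · 3.46 · 0.162 / 0.000841 = 6.565e+05.
Re > 4000 → turbulent. Relative roughness ε/D = 0.00632/0.162 = 0.039. Haaland: 1/√f = -1.8 log₁₀[(0.039/3.7)^1.11 + 6.9/6.565e+05] = -1.8 log₁₀[0.00639 + 1.05e-05] = 3.949, so f = 0.06413.
Total minor-loss coefficient ΣK = 4·1.7 + 1·0.97 = 7.77.
ΔP = [f·L/D + ΣK]·(ρV²/2) = [0.06413·306/0.162 + 7.77]·(985·3.46²/2) = [121.1 + 7.77]·5896 = 7.601e+05 Pa.
Q = V·A = 3.46·0.02061 = 0.07132 m³/s.
Pumping power P = QΔP = 0.07132·7.601e+05 = 54200 W = 54.2 kW.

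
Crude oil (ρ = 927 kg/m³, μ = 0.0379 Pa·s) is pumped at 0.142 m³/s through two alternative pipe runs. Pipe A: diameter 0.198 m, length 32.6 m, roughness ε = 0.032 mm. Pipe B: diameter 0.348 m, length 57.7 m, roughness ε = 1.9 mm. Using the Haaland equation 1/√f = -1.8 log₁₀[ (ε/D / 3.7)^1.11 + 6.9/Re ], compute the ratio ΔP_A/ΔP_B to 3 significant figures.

Pipe A: V = Q/A = 0.142/0.03079 = 4.612 m/s; Re = 2.233e+04; ε/D = 0.000162; Haaland → f = 0.02534; ΔP_A = f(L/D)(ρV²/2) = 4.112e+04 Pa.
Pipe B: V = Q/A = 0.142/0.09511 = 1.493 m/s; Re = 1.271e+04; ε/D = 0.00546; Haaland → f = 0.03674; ΔP_B = f(L/D)(ρV²/2) = 6293 Pa.
ΔP_A/ΔP_B = 4.112e+04/6293 = 6.53.

ΔP_A/ΔP_B ≈ 6.53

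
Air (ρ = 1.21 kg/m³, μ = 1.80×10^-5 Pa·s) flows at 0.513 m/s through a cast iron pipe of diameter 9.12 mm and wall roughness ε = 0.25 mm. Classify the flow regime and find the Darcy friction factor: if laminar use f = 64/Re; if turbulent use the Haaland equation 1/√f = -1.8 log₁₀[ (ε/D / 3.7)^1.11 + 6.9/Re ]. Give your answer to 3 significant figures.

Re = ρVD/μ = 1.21·0.513·0.00912/1.8e-05 = 314.5.
Re < 2300 → laminar, so f = 64/Re = 0.2035 (roughness is irrelevant in laminar flow).

f ≈ 0.203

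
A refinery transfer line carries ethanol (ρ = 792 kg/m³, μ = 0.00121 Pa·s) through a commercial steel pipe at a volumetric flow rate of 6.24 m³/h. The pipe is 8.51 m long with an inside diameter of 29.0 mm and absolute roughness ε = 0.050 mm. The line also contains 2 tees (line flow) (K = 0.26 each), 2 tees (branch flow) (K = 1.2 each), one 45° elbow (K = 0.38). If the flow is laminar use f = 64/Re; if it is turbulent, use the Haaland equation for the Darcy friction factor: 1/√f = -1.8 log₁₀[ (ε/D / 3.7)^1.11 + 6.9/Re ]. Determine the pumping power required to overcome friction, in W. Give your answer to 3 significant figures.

P ≈ 51.2 W

Q = 6.24 m³/h = 6.24/3600 = 0.001733 m³/s.
Cross-sectional area A = πD²/4 = π(0.029)²/4 = 0.0006605 m²; mean velocity V = Q/A = 0.001733/0.0006605 = 2.624 m/s.
Reynolds number Re = ρVD/μ = 792 · 2.624 · 0.029 / 0.00121 = 4.981e+04.
Re > 4000 → turbulent. Relative roughness ε/D = 5e-05/0.029 = 0.00172. Haaland: 1/√f = -1.8 log₁₀[(0.00172/3.7)^1.11 + 6.9/4.981e+04] = -1.8 log₁₀[0.0002 + 0.000139] = 6.246, so f = 0.02563.
Total minor-loss coefficient ΣK = 2·0.26 + 2·1.2 + 1·0.38 = 3.3.
ΔP = [f·L/D + ΣK]·(ρV²/2) = [0.02563·8.51/0.029 + 3.3]·(792·2.624²/2) = [7.522 + 3.3]·2727 = 2.951e+04 Pa.
Pumping power P = QΔP = 0.001733·2.951e+04 = 51.16 W = 51.2 W.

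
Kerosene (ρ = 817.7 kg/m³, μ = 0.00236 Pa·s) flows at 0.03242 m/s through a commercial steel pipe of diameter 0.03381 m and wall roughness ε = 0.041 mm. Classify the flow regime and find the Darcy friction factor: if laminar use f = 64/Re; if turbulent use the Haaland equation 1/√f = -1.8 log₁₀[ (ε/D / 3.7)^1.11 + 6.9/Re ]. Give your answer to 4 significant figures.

Re = ρVD/μ = 817.7·0.03242·0.03381/0.00236 = 379.8.
Re < 2300 → laminar, so f = 64/Re = 0.1685 (roughness is irrelevant in laminar flow).

f ≈ 0.1685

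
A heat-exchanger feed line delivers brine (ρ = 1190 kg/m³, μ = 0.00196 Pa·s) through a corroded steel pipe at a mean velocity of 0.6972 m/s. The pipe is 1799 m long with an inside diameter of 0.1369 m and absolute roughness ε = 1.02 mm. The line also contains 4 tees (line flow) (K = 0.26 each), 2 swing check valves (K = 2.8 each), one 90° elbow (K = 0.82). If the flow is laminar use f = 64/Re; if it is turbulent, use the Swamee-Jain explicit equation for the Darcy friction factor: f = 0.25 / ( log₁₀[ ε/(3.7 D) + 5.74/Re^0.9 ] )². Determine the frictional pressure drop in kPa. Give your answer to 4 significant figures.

Reynolds number Re = ρVD/μ = 1190 · 0.6972 · 0.1369 / 0.00196 = 5.795e+04.
Re > 4000 → turbulent. Relative roughness ε/D = 0.00102/0.1369 = 0.00745. Swamee-Jain: f = 0.25/(log₁₀[0.00745/3.7 + 5.74/5.795e+04^0.9])² = 0.25/(log₁₀[0.00201 + 0.000297])² = 0.25/(-2.636)² = 0.03597.
Total minor-loss coefficient ΣK = 4·0.26 + 2·2.8 + 1·0.82 = 7.46.
ΔP = [f·L/D + ΣK]·(ρV²/2) = [0.03597·1799/0.1369 + 7.46]·(1190·0.6972²/2) = [472.7 + 7.46]·289.2 = 1.389e+05 Pa.
ΔP = 1.389e+05 Pa = 138.9 kPa.

ΔP ≈ 138.9 kPa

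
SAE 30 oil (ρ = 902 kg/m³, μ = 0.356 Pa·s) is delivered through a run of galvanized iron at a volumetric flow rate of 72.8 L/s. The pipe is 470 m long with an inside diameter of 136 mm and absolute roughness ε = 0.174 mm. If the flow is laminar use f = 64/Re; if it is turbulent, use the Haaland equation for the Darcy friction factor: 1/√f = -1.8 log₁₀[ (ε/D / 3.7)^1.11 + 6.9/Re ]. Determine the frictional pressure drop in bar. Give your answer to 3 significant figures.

ΔP ≈ 14.5 bar

Q = 72.8 L/s = 72.8/1000 = 0.0728 m³/s.
Cross-sectional area A = πD²/4 = π(0.136)²/4 = 0.01453 m²; mean velocity V = Q/A = 0.0728/0.01453 = 5.011 m/s.
Reynolds number Re = ρVD/μ = 902 · 5.011 · 0.136 / 0.356 = 1727.
Re < 2300 → laminar flow, so f = 64/Re = 64/1727 = 0.03706 (the turbulent correlation is not needed).
Darcy-Weisbach: ΔP = f(L/D)(ρV²/2) = 0.03706·(470/0.136)·(902·5.011²/2) = 0.03706·3456·1.133e+04 = 1.451e+06 Pa.
ΔP = 1.451e+06 Pa = 14.5 bar.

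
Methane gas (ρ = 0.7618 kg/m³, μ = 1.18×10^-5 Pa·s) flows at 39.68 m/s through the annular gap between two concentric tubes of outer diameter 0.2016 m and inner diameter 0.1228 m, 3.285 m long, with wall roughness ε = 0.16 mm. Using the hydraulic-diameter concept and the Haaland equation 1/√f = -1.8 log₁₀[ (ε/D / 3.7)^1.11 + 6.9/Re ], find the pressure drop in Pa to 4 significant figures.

Hydraulic diameter D_h = 4A/P = D_o - D_i = 0.2016 - 0.1228 = 0.0788 m.
Re = ρVD_h/μ = 0.7618·39.68·0.0788/1.18e-05 = 2.019e+05.
ε/D_h = 0.00016/0.0788 = 0.00203; Haaland gives 1/√f = -1.8 log₁₀[0.00024+3.42e-05] = 6.411, so f = 0.02433.
ΔP = f(L/D_h)(ρV²/2) = 0.02433·3.285/0.0788·599.7 = 608.3 Pa.

ΔP ≈ 608.3 Pa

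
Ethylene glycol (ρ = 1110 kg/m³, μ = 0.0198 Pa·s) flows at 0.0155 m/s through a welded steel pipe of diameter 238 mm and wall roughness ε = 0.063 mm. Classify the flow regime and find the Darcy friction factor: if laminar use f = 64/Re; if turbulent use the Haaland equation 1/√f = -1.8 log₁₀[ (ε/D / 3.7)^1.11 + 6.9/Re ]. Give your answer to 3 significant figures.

f ≈ 0.309

Re = ρVD/μ = 1110·0.0155·0.238/0.0198 = 206.8.
Re < 2300 → laminar, so f = 64/Re = 0.3095 (roughness is irrelevant in laminar flow).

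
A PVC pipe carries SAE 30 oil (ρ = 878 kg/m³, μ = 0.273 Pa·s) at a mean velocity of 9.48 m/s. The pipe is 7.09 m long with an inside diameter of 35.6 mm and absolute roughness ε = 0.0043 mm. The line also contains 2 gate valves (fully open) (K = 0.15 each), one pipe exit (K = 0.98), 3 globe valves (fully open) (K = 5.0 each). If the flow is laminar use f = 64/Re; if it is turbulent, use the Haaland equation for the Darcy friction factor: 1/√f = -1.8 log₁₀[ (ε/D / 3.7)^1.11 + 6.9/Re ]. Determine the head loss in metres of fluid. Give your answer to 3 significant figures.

h_f ≈ 128 m

Reynolds number Re = ρVD/μ = 878 · 9.48 · 0.0356 / 0.273 = 1085.
Re < 2300 → laminar flow, so f = 64/Re = 64/1085 = 0.05896 (the turbulent correlation is not needed).
Total minor-loss coefficient ΣK = 2·0.15 + 1·0.98 + 3·5 = 16.3.
ΔP = [f·L/D + ΣK]·(ρV²/2) = [0.05896·7.09/0.0356 + 16.3]·(878·9.48²/2) = [11.74 + 16.3]·3.945e+04 = 1.106e+06 Pa.
Head loss h_f = ΔP/(ρg) = 1.106e+06/(878·9.81) = 128 m.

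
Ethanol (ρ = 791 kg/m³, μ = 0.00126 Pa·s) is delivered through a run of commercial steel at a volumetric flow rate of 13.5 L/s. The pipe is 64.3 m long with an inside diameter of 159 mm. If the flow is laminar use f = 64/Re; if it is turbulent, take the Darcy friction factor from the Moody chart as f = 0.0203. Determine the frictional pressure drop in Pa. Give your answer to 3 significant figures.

ΔP ≈ 1500 Pa

Q = 13.5 L/s = 13.5/1000 = 0.0135 m³/s.
Cross-sectional area A = πD²/4 = π(0.159)²/4 = 0.01986 m²; mean velocity V = Q/A = 0.0135/0.01986 = 0.6799 m/s.
Reynolds number Re = ρVD/μ = 791 · 0.6799 · 0.159 / 0.00126 = 6.787e+04.
Re > 4000 → turbulent; use the Moody-chart value f = 0.0203.
Darcy-Weisbach: ΔP = f(L/D)(ρV²/2) = 0.0203·(64.3/0.159)·(791·0.6799²/2) = 0.0203·404.4·182.8 = 1501 Pa.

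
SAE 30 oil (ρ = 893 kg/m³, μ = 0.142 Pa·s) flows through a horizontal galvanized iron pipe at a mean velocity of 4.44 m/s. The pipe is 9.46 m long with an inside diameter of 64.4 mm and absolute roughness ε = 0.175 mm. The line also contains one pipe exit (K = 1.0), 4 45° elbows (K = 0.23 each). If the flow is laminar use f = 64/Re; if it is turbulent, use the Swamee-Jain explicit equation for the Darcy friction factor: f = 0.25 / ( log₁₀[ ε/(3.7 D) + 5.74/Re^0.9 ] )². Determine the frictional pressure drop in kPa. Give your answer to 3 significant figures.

ΔP ≈ 62.9 kPa

Reynolds number Re = ρVD/μ = 893 · 4.44 · 0.0644 / 0.142 = 1798.
Re < 2300 → laminar flow, so f = 64/Re = 64/1798 = 0.03559 (the turbulent correlation is not needed).
Total minor-loss coefficient ΣK = 1·1 + 4·0.23 = 1.92.
ΔP = [f·L/D + ΣK]·(ρV²/2) = [0.03559·9.46/0.0644 + 1.92]·(893·4.44²/2) = [5.228 + 1.92]·8802 = 6.292e+04 Pa.
ΔP = 6.292e+04 Pa = 62.9 kPa.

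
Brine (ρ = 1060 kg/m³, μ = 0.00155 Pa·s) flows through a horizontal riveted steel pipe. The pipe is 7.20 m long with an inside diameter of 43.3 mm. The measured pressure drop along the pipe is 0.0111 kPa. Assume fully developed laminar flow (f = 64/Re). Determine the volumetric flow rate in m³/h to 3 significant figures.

For laminar flow, f = 64/Re with Re = ρVD/μ, so Darcy-Weisbach reduces to ΔP = 32μLV/D². Solving for V: V = ΔP·D²/(32μL) = 11.1·(0.0433)²/(32·0.00155·7.2) = 0.05828 m/s.
Check: Re = ρVD/μ = 1060·0.05828·0.0433/0.00155 = 1726 < 2300, so the laminar assumption holds.
Q = V·A = 0.05828·(π/4·0.0433²) = 8.581e-05 m³/s = 0.309 m³/h.

Q ≈ 0.309 m³/h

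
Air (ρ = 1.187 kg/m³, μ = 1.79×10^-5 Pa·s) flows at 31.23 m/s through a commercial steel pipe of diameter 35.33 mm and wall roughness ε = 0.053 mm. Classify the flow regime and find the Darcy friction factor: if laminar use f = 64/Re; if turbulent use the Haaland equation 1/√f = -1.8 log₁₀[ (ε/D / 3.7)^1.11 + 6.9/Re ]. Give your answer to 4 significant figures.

Re = ρVD/μ = 1.187·31.23·0.03533/1.79e-05 = 7.317e+04.
Re > 4000 → turbulent. ε/D = 5.3e-05/0.03533 = 0.0015; Haaland: 1/√f = -1.8 log₁₀[0.000172 + 9.43e-05] = 6.435, so f = 0.02415.

f ≈ 0.02415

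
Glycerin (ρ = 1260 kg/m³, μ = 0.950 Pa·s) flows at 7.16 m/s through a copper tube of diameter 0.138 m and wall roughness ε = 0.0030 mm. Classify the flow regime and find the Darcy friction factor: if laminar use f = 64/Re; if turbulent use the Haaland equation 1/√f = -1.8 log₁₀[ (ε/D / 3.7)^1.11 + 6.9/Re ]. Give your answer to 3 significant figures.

Re = ρVD/μ = 1260·7.16·0.138/0.95 = 1311.
Re < 2300 → laminar, so f = 64/Re = 0.04884 (roughness is irrelevant in laminar flow).

f ≈ 0.0488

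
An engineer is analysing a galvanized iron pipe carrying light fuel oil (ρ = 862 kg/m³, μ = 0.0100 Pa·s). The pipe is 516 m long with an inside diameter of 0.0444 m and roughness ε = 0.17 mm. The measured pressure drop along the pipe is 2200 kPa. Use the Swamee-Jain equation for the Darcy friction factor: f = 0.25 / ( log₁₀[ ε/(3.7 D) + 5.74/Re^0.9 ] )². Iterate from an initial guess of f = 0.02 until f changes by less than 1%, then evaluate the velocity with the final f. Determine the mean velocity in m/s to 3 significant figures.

V ≈ 3.54 m/s

Rearranging Darcy-Weisbach: V = √(2·ΔP·D/(f·L·ρ)). With ε/D = 0.00017/0.0444 = 0.00383, iterate starting from f = 0.02:
  f = 0.02 → V = √(2·2.2e+06·0.0444/(0.02·516·862)) = 4.686 m/s; Re = ρVD/μ = 1.794e+04; f → 0.03369
  f = 0.03369 → V = 3.611 m/s; Re = 1.382e+04; f → 0.03493
  f = 0.03493 → V = 3.546 m/s; Re = 1.357e+04; f → 0.03503
Converged (Δf/f < 1%). With the final f = 0.03503: V = √(2·2.2e+06·0.0444/(0.03503·516·862)) = 3.541 m/s.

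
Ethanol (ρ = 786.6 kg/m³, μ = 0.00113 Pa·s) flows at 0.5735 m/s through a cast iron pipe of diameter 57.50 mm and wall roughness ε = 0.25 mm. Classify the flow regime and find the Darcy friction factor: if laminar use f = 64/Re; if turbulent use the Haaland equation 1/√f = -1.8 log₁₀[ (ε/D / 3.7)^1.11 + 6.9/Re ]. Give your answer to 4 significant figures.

Re = ρVD/μ = 786.6·0.5735·0.0575/0.00113 = 2.295e+04.
Re > 4000 → turbulent. ε/D = 0.00025/0.0575 = 0.00435; Haaland: 1/√f = -1.8 log₁₀[0.000559 + 0.000301] = 5.518, so f = 0.03284.

f ≈ 0.03284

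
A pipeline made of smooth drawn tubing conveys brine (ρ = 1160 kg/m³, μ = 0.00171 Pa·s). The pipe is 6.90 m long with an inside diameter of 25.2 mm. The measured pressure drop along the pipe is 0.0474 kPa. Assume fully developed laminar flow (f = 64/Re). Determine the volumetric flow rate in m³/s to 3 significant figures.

For laminar flow, f = 64/Re with Re = ρVD/μ, so Darcy-Weisbach reduces to ΔP = 32μLV/D². Solving for V: V = ΔP·D²/(32μL) = 47.4·(0.0252)²/(32·0.00171·6.9) = 0.07972 m/s.
Check: Re = ρVD/μ = 1160·0.07972·0.0252/0.00171 = 1363 < 2300, so the laminar assumption holds.
Q = V·A = 0.07972·(π/4·0.0252²) = 3.976e-05 m³/s = 3.98×10^-5 m³/s.

Q ≈ 3.98×10^-5 m³/s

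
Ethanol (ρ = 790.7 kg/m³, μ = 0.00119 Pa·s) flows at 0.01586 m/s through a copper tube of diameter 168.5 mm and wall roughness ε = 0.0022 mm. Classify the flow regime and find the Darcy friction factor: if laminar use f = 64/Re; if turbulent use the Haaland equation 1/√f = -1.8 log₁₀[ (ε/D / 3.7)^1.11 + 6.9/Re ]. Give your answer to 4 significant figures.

Re = ρVD/μ = 790.7·0.01586·0.1685/0.00119 = 1776.
Re < 2300 → laminar, so f = 64/Re = 0.03604 (roughness is irrelevant in laminar flow).

f ≈ 0.03604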